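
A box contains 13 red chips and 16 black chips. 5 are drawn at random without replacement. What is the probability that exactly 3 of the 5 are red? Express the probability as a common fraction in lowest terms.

The sample space is all 5-subsets of the 29: C(29,5) = 118755.
Selections with exactly 3 red: choose 3 of the 13 red and 2 of the 16 black, C(13,3)·C(16,2) = 286·120 = 34320.
Probability = 34320/118755 = 176/609.

176/609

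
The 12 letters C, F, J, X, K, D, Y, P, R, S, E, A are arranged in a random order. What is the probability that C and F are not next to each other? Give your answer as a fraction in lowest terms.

5/6

There are 12! = 479001600 arrangements.
Arrangements with C and F adjacent: 2·11! = 79833600.
So not adjacent: 479001600 − 79833600 = 399168000, probability 399168000/479001600 = 5/6.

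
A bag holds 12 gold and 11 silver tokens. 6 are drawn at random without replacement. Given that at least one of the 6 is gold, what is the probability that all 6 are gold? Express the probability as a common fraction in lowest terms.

4/435

Work in counts. Selections with at least one gold: C(23,6) − C(11,6) = 100947 − 462 = 100485.
Of those, selections where all 6 are gold: C(12,6) = 924.
Conditional probability = 924/100485 = 4/435.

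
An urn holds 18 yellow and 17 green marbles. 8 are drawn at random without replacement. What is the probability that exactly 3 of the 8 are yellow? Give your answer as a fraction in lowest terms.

10608/49445

Total number of selections: C(35,8) = 23535820.
Selections with exactly 3 yellow: choose 3 of the 18 yellow and 5 of the 17 green, C(18,3)·C(17,5) = 816·6188 = 5049408.
Probability = 5049408/23535820 = 10608/49445.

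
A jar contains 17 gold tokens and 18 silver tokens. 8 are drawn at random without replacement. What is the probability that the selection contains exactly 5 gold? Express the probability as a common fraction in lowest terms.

There are C(35,8) = 23535820 ways to choose 8 from 35.
Selections with exactly 5 gold: choose 5 of the 17 gold and 3 of the 18 silver, C(17,5)·C(18,3) = 6188·816 = 5049408.
Probability = 5049408/23535820 = 10608/49445.

10608/49445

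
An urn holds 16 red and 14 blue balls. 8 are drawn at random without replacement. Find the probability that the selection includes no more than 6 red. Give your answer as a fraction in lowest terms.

There are C(30,8) = 5852925 ways to choose the 8.
Count the complement (more than 6 red): C(16,7)·C(14,1) + C(16,8)·C(14,0) = 160160 + 12870 = 173030.
Probability = 1 − 173030/5852925 = 5679895/5852925 = 87383/90045.

87383/90045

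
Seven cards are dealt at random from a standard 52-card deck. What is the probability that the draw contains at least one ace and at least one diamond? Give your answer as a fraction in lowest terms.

53122231/133784560

There are C(52,7) = 133784560 possible draws.
By inclusion-exclusion on the complements, draws missing all aces or all diamonds: C(48,7) + C(39,7) − C(36,7) = 73629072 + 15380937 − 8347680 = 80662329.
So draws with at least one of each: 133784560 − 80662329 = 53122231, probability 53122231/133784560.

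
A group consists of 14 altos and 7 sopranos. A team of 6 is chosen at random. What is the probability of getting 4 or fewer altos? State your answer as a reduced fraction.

Total selections: C(21,6) = 54264.
Count the complement (more than 4 altos): C(14,5)·C(7,1) + C(14,6)·C(7,0) = 14014 + 3003 = 17017.
Probability = 1 − 17017/54264 = 37247/54264 = 313/456.

313/456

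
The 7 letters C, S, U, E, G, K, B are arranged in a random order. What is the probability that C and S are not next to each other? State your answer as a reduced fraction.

5/7

There are 7! = 5040 arrangements.
Arrangements with C and S adjacent: 2·6! = 1440.
So not adjacent: 5040 − 1440 = 3600, probability 3600/5040 = 5/7.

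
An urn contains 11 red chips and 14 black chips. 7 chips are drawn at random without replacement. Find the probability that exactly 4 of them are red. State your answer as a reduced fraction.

There are C(25,7) = 480700 ways to choose 7 from 25.
Selections with exactly 4 red: choose 4 of the 11 red and 3 of the 14 black, C(11,4)·C(14,3) = 330·364 = 120120.
Probability = 120120/480700 = 546/2185.

546/2185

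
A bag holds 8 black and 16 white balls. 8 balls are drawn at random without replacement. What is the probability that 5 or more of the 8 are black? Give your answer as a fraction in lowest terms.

There are C(24,8) = 735471 ways to choose the 8.
Favorable selections (5 or more black): C(8,5)·C(16,3) + C(8,6)·C(16,2) + C(8,7)·C(16,1) + C(8,8)·C(16,0) = 31360 + 3360 + 128 + 1 = 34849.
Probability = 34849/735471.

34849/735471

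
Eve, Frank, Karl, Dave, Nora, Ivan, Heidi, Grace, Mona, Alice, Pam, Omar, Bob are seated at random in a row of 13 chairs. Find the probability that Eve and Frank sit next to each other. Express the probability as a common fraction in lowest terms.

There are 13! = 6227020800 arrangements.
Treat Eve and Frank as a block: 12! arrangements of the blocks × 2 orders within the block = 2·479001600 = 958003200.
Probability = 958003200/6227020800 = 2/13.

2/13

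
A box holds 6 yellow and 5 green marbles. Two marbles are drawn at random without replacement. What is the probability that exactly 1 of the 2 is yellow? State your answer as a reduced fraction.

There are C(11,2) = 55 ways to choose 2 from 11.
Selections with exactly 1 yellow: choose 1 of the 6 yellow and 1 of the 5 green, C(6,1)·C(5,1) = 6·5 = 30.
Probability = 30/55 = 6/11.

6/11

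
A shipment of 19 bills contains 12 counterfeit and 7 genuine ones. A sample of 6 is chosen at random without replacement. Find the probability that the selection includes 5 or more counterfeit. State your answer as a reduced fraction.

There are C(19,6) = 27132 ways to choose the 6.
Favorable selections (5 or more counterfeit): C(12,5)·C(7,1) + C(12,6)·C(7,0) = 5544 + 924 = 6468.
Probability = 6468/27132 = 77/323.

77/323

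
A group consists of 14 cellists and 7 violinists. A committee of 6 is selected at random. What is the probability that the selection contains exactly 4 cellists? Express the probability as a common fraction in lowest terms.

There are C(21,6) = 54264 ways to choose 6 from 21.
Selections with exactly 4 cellists: choose 4 of the 14 cellists and 2 of the 7 violinists, C(14,4)·C(7,2) = 1001·21 = 21021.
Probability = 21021/54264 = 1001/2584.

1001/2584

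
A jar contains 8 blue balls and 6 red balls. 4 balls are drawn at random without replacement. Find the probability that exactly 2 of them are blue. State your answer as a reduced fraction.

Total number of selections: C(14,4) = 1001.
Selections with exactly 2 blue: choose 2 of the 8 blue and 2 of the 6 red, C(8,2)·C(6,2) = 28·15 = 420.
Probability = 420/1001 = 60/143.

60/143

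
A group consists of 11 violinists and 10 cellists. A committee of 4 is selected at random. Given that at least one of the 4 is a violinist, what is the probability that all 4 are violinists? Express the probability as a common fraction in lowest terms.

Work in counts. Selections with at least one violinist: C(21,4) − C(10,4) = 5985 − 210 = 5775.
Of those, selections where all 4 are violinists: C(11,4) = 330.
Conditional probability = 330/5775 = 2/35.

2/35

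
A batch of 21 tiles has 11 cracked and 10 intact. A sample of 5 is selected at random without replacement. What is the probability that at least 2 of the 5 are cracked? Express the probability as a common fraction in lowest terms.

There are C(21,5) = 20349 ways to choose the 5.
Count the complement (fewer than 2 cracked): C(11,0)·C(10,5) + C(11,1)·C(10,4) = 252 + 2310 = 2562.
Probability = 1 − 2562/20349 = 17787/20349 = 847/969.

847/969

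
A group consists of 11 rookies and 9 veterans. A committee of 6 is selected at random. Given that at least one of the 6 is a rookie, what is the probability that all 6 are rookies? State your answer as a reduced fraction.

7/586

Work in counts. Selections with at least one rookie: C(20,6) − C(9,6) = 38760 − 84 = 38676.
Of those, selections where all 6 are rookies: C(11,6) = 462.
Conditional probability = 462/38676 = 7/586.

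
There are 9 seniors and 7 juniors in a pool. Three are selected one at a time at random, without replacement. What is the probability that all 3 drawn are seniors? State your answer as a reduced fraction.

Multiply the conditional probabilities at each draw: 9/16 · 8/15 · 7/14 = 504/3360 = 3/20.

3/20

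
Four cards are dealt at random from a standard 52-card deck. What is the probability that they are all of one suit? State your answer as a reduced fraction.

44/4165

There are C(52,4) = 270725 possible 4-card hands.
Hands of one suit: 4 suits × C(13,4) = 4·715 = 2860.
Probability = 2860/270725 = 44/4165.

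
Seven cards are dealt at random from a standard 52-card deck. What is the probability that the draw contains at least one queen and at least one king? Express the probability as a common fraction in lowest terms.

3105873/16723070

There are C(52,7) = 133784560 possible draws.
By inclusion-exclusion on the complements, draws missing all queens or all kings: C(48,7) + C(48,7) − C(44,7) = 73629072 + 73629072 − 38320568 = 108937576.
So draws with at least one of each: 133784560 − 108937576 = 24846984, probability 24846984/133784560 = 3105873/16723070.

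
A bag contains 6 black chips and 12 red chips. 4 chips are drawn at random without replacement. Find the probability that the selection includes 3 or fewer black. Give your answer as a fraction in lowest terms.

203/204

There are C(18,4) = 3060 ways to choose the 4.
The complement is exactly 4 black: C(6,4)·C(12,0) = 15.
Probability = 1 − 15/3060 = 3045/3060 = 203/204.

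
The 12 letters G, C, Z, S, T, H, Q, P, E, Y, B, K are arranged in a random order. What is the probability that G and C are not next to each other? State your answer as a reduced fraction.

5/6

There are 12! = 479001600 arrangements.
Arrangements with G and C adjacent: 2·11! = 79833600.
So not adjacent: 479001600 − 79833600 = 399168000, probability 399168000/479001600 = 5/6.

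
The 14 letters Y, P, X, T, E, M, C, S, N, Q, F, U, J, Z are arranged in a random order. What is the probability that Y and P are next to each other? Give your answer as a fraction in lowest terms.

There are 14! = 87178291200 arrangements.
Treat Y and P as a block: 13! arrangements of the blocks × 2 orders within the block = 2·6227020800 = 12454041600.
Probability = 12454041600/87178291200 = 1/7.

1/7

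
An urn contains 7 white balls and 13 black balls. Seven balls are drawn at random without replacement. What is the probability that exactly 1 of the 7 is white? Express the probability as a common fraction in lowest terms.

1001/6460

Total number of selections: C(20,7) = 77520.
Selections with exactly 1 white: choose 1 of the 7 white and 6 of the 13 black, C(7,1)·C(13,6) = 7·1716 = 12012.
Probability = 12012/77520 = 1001/6460.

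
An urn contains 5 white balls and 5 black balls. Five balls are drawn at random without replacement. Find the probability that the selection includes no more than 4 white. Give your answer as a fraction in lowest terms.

251/252

Total selections: C(10,5) = 252.
The complement is exactly 5 white: C(5,5)·C(5,0) = 1.
Probability = 1 − 1/252 = 251/252.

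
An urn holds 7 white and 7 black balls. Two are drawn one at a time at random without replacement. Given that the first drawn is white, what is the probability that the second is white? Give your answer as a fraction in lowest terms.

6/13

After removing one white, 13 remain: 6 white and 7 black.
So the probability the next is white is 6/13.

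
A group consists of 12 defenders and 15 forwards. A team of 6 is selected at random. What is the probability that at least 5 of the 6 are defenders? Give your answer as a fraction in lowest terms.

194/4485

There are C(27,6) = 296010 ways to choose the 6.
Favorable selections (at least 5 defenders): C(12,5)·C(15,1) + C(12,6)·C(15,0) = 11880 + 924 = 12804.
Probability = 12804/296010 = 194/4485.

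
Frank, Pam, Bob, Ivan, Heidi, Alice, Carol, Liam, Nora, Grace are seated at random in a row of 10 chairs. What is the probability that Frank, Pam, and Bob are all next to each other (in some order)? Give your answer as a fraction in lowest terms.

There are 10! = 3628800 arrangements.
Treat the three as one block: 8! placements × 3! orders within the block = 40320·6 = 241920.
Probability = 241920/3628800 = 1/15.

1/15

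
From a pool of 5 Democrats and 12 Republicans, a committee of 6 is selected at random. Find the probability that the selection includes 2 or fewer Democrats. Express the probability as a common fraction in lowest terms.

Total selections: C(17,6) = 12376.
Favorable selections (2 or fewer Democrats): C(5,0)·C(12,6) + C(5,1)·C(12,5) + C(5,2)·C(12,4) = 924 + 3960 + 4950 = 9834.
Probability = 9834/12376 = 4917/6188.

4917/6188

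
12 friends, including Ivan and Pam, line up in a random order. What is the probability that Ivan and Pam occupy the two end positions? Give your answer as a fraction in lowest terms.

There are 12! = 479001600 arrangements.
Place Ivan and Pam at the ends in 2 ways, arrange the remaining 10 in 10! = 3628800 ways: 2·3628800 = 7257600.
Probability = 7257600/479001600 = 1/66.

1/66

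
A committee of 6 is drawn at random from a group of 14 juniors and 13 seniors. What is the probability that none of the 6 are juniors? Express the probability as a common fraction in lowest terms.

2/345

There are C(27,6) = 296010 possible selections.
Selections with no juniors (all seniors): C(13,6) = 1716.
Probability = 1716/296010 = 2/345.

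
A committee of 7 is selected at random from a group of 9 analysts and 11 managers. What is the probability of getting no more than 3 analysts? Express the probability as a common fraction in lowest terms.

Total selections: C(20,7) = 77520.
Favorable selections (no more than 3 analysts): C(9,0)·C(11,7) + C(9,1)·C(11,6) + C(9,2)·C(11,5) + C(9,3)·C(11,4) = 330 + 4158 + 16632 + 27720 = 48840.
Probability = 48840/77520 = 407/646.

407/646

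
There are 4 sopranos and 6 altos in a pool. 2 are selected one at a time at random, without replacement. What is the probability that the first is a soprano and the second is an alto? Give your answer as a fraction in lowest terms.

Multiply the conditional probabilities at each draw: 4/10 · 6/9 = 24/90 = 4/15.

4/15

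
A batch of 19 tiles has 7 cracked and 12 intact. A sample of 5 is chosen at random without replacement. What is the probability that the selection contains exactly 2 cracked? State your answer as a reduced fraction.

385/969

There are C(19,5) = 11628 ways to choose 5 from 19.
Selections with exactly 2 cracked: choose 2 of the 7 cracked and 3 of the 12 intact, C(7,2)·C(12,3) = 21·220 = 4620.
Probability = 4620/11628 = 385/969.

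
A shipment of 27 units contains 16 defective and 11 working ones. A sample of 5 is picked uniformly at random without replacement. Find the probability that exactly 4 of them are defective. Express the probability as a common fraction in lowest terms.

Total number of selections: C(27,5) = 80730.
Selections with exactly 4 defective: choose 4 of the 16 defective and 1 of the 11 working, C(16,4)·C(11,1) = 1820·11 = 20020.
Probability = 20020/80730 = 154/621.

154/621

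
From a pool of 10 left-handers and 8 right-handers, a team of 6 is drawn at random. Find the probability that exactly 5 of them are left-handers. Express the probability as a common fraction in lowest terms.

24/221

Total number of selections: C(18,6) = 18564.
Selections with exactly 5 left-handers: choose 5 of the 10 left-handers and 1 of the 8 right-handers, C(10,5)·C(8,1) = 252·8 = 2016.
Probability = 2016/18564 = 24/221.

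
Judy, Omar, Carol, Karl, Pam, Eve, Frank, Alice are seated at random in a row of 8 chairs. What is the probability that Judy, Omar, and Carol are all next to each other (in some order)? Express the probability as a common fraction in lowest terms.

3/28

There are 8! = 40320 arrangements.
Treat the three as one block: 6! placements × 3! orders within the block = 720·6 = 4320.
Probability = 4320/40320 = 3/28.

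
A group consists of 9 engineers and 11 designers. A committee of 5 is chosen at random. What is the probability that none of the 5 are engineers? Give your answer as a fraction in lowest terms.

77/2584

There are C(20,5) = 15504 possible selections.
Selections with no engineers (all designers): C(11,5) = 462.
Probability = 462/15504 = 77/2584.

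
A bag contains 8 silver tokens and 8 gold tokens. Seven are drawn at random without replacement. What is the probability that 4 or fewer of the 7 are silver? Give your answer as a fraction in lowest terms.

241/286

Total selections: C(16,7) = 11440.
Count the complement (more than 4 silver): C(8,5)·C(8,2) + C(8,6)·C(8,1) + C(8,7)·C(8,0) = 1568 + 224 + 8 = 1800.
Probability = 1 − 1800/11440 = 9640/11440 = 241/286.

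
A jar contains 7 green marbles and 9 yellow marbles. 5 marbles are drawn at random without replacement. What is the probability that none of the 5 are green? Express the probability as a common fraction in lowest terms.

There are C(16,5) = 4368 possible selections.
Selections with no green (all yellow): C(9,5) = 126.
Probability = 126/4368 = 3/104.

3/104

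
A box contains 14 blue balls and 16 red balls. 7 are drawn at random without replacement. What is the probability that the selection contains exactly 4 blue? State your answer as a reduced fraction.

Total number of selections: C(30,7) = 2035800.
Selections with exactly 4 blue: choose 4 of the 14 blue and 3 of the 16 red, C(14,4)·C(16,3) = 1001·560 = 560560.
Probability = 560560/2035800 = 1078/3915.

1078/3915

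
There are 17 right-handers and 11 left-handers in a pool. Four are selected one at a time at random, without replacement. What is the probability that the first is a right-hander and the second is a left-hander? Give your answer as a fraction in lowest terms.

187/756

Multiply the conditional probabilities at each draw: 17/28 · 11/27 = 187/756.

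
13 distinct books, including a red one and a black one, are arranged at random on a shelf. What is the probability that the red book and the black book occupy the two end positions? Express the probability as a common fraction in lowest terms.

There are 13! = 6227020800 arrangements.
Place the red book and the black book at the ends in 2 ways, arrange the remaining 11 in 11! = 39916800 ways: 2·39916800 = 79833600.
Probability = 79833600/6227020800 = 1/78.

1/78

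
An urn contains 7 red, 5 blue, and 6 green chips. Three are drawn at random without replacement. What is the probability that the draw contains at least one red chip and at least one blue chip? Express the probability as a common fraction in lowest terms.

385/816

There are C(18,3) = 816 possible draws.
By inclusion-exclusion on the complements, draws missing all red or all blue: C(11,3) + C(13,3) − C(6,3) = 165 + 286 − 20 = 431.
So draws with at least one of each: 816 − 431 = 385, probability 385/816.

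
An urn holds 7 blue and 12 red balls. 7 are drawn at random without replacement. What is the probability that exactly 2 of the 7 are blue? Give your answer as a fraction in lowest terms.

The sample space is all 7-subsets of the 19: C(19,7) = 50388.
Selections with exactly 2 blue: choose 2 of the 7 blue and 5 of the 12 red, C(7,2)·C(12,5) = 21·792 = 16632.
Probability = 16632/50388 = 1386/4199.

1386/4199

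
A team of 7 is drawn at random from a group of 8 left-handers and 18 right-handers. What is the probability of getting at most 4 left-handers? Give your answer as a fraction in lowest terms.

Total selections: C(26,7) = 657800.
Count the complement (more than 4 left-handers): C(8,5)·C(18,2) + C(8,6)·C(18,1) + C(8,7)·C(18,0) = 8568 + 504 + 8 = 9080.
Probability = 1 − 9080/657800 = 648720/657800 = 16218/16445.

16218/16445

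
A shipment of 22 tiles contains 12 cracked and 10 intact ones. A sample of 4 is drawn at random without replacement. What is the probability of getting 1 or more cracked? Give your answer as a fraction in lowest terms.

There are C(22,4) = 7315 ways to choose the 4.
The complement is all 4 are intact: C(10,4) = 210.
Probability = 1 − 210/7315 = 7105/7315 = 203/209.

203/209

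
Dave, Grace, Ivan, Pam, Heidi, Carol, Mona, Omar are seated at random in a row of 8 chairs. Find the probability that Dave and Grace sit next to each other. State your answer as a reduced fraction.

1/4

There are 8! = 40320 arrangements.
Treat Dave and Grace as a block: 7! arrangements of the blocks × 2 orders within the block = 2·5040 = 10080.
Probability = 10080/40320 = 1/4.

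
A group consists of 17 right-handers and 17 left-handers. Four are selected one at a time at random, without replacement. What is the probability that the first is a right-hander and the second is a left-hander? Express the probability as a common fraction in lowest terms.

Multiply the conditional probabilities at each draw: 17/34 · 17/33 = 289/1122 = 17/66.

17/66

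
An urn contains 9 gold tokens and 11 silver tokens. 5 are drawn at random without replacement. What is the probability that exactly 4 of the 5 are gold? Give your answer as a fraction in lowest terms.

231/2584

Total number of selections: C(20,5) = 15504.
Selections with exactly 4 gold: choose 4 of the 9 gold and 1 of the 11 silver, C(9,4)·C(11,1) = 126·11 = 1386.
Probability = 1386/15504 = 231/2584.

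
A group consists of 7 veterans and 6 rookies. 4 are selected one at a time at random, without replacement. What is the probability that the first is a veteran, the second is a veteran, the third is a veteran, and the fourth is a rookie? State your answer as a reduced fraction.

Multiply the conditional probabilities at each draw: 7/13 · 6/12 · 5/11 · 6/10 = 1260/17160 = 21/286.

21/286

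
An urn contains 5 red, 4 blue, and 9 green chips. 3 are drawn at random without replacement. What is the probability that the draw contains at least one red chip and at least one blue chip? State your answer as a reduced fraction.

125/408

There are C(18,3) = 816 possible draws.
By inclusion-exclusion on the complements, draws missing all red or all blue: C(13,3) + C(14,3) − C(9,3) = 286 + 364 − 84 = 566.
So draws with at least one of each: 816 − 566 = 250, probability 250/816 = 125/408.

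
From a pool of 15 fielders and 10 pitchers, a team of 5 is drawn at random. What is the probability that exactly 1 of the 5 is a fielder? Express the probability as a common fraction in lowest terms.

15/253

The sample space is all 5-subsets of the 25: C(25,5) = 53130.
Selections with exactly 1 fielder: choose 1 of the 15 fielders and 4 of the 10 pitchers, C(15,1)·C(10,4) = 15·210 = 3150.
Probability = 3150/53130 = 15/253.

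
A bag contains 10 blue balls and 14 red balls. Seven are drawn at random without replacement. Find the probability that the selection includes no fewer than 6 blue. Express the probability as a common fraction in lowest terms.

Total selections: C(24,7) = 346104.
Favorable selections (no fewer than 6 blue): C(10,6)·C(14,1) + C(10,7)·C(14,0) = 2940 + 120 = 3060.
Probability = 3060/346104 = 85/9614.

85/9614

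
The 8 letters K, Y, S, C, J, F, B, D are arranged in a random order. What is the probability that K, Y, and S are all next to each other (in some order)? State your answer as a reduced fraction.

There are 8! = 40320 arrangements.
Treat the three as one block: 6! placements × 3! orders within the block = 720·6 = 4320.
Probability = 4320/40320 = 3/28.

3/28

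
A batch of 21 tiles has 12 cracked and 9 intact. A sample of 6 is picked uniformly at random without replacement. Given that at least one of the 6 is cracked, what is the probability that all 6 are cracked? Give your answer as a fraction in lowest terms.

11/645

Work in counts. Selections with at least one cracked: C(21,6) − C(9,6) = 54264 − 84 = 54180.
Of those, selections where all 6 are cracked: C(12,6) = 924.
Conditional probability = 924/54180 = 11/645.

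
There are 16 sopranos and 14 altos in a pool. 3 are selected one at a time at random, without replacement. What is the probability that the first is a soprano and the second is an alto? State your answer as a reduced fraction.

112/435

Multiply the conditional probabilities at each draw: 16/30 · 14/29 = 224/870 = 112/435.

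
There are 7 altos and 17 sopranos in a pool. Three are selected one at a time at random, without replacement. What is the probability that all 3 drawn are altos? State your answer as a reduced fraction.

Multiply the conditional probabilities at each draw: 7/24 · 6/23 · 5/22 = 210/12144 = 35/2024.

35/2024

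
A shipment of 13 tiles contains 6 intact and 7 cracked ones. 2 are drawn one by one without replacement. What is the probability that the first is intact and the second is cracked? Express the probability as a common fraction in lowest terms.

7/26

Multiply the conditional probabilities at each draw: 6/13 · 7/12 = 42/156 = 7/26.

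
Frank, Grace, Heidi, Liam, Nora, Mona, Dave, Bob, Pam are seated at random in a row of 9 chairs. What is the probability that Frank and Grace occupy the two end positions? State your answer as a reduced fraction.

1/36

There are 9! = 362880 arrangements.
Place Frank and Grace at the ends in 2 ways, arrange the remaining 7 in 7! = 5040 ways: 2·5040 = 10080.
Probability = 10080/362880 = 1/36.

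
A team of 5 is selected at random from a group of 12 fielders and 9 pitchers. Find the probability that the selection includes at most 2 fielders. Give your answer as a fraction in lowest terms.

6/17

Total selections: C(21,5) = 20349.
Favorable selections (at most 2 fielders): C(12,0)·C(9,5) + C(12,1)·C(9,4) + C(12,2)·C(9,3) = 126 + 1512 + 5544 = 7182.
Probability = 7182/20349 = 6/17.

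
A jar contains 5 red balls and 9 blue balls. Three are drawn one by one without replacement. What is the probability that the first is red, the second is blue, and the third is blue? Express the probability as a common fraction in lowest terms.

15/91

Multiply the conditional probabilities at each draw: 5/14 · 9/13 · 8/12 = 360/2184 = 15/91.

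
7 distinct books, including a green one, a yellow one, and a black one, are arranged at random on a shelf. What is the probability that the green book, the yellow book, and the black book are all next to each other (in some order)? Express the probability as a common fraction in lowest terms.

1/7

There are 7! = 5040 arrangements.
Treat the three as one block: 5! placements × 3! orders within the block = 120·6 = 720.
Probability = 720/5040 = 1/7.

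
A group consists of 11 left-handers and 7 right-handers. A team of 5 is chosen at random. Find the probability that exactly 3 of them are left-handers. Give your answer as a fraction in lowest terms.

There are C(18,5) = 8568 ways to choose 5 from 18.
Selections with exactly 3 left-handers: choose 3 of the 11 left-handers and 2 of the 7 right-handers, C(11,3)·C(7,2) = 165·21 = 3465.
Probability = 3465/8568 = 55/136.

55/136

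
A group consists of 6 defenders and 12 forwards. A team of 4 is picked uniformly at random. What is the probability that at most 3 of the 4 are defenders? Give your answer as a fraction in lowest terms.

203/204

There are C(18,4) = 3060 ways to choose the 4.
Favorable selections (at most 3 defenders): C(6,0)·C(12,4) + C(6,1)·C(12,3) + C(6,2)·C(12,2) + C(6,3)·C(12,1) = 495 + 1320 + 990 + 240 = 3045.
Probability = 3045/3060 = 203/204.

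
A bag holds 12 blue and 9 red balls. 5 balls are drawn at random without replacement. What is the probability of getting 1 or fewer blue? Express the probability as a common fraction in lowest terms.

Total selections: C(21,5) = 20349.
Favorable selections (1 or fewer blue): C(12,0)·C(9,5) + C(12,1)·C(9,4) = 126 + 1512 = 1638.
Probability = 1638/20349 = 26/323.

26/323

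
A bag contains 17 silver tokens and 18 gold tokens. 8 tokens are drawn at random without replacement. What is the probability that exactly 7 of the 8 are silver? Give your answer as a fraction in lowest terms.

Total number of selections: C(35,8) = 23535820.
Selections with exactly 7 silver: choose 7 of the 17 silver and 1 of the 18 gold, C(17,7)·C(18,1) = 19448·18 = 350064.
Probability = 350064/23535820 = 468/31465.

468/31465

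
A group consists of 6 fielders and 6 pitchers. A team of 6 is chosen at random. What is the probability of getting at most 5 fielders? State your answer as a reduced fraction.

There are C(12,6) = 924 ways to choose the 6.
The complement is exactly 6 fielders: C(6,6)·C(6,0) = 1.
Probability = 1 − 1/924 = 923/924.

923/924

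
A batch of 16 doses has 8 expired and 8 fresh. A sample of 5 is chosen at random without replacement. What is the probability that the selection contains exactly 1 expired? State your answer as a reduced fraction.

5/39

There are C(16,5) = 4368 ways to choose 5 from 16.
Selections with exactly 1 expired: choose 1 of the 8 expired and 4 of the 8 fresh, C(8,1)·C(8,4) = 8·70 = 560.
Probability = 560/4368 = 5/39.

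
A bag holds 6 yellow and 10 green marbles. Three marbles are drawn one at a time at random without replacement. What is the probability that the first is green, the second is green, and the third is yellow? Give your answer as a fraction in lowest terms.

9/56

Multiply the conditional probabilities at each draw: 10/16 · 9/15 · 6/14 = 540/3360 = 9/56.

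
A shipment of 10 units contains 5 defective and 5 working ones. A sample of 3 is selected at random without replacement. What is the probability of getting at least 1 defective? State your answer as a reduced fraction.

Total selections: C(10,3) = 120.
The complement is all 3 are working: C(5,3) = 10.
Probability = 1 − 10/120 = 110/120 = 11/12.

11/12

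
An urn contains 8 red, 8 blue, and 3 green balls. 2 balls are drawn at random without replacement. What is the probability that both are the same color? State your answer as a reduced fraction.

There are C(19,2) = 171 ways to draw 2 balls.
All same color: C(8,2) + C(8,2) + C(3,2) = 28 + 28 + 3 = 59.
Probability = 59/171.

59/171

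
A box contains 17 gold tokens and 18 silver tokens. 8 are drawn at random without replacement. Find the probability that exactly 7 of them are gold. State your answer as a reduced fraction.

Total number of selections: C(35,8) = 23535820.
Selections with exactly 7 gold: choose 7 of the 17 gold and 1 of the 18 silver, C(17,7)·C(18,1) = 19448·18 = 350064.
Probability = 350064/23535820 = 468/31465.

468/31465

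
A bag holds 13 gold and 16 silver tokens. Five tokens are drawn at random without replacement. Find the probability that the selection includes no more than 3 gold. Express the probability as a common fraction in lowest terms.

8156/9135

There are C(29,5) = 118755 ways to choose the 5.
Favorable selections (no more than 3 gold): C(13,0)·C(16,5) + C(13,1)·C(16,4) + C(13,2)·C(16,3) + C(13,3)·C(16,2) = 4368 + 23660 + 43680 + 34320 = 106028.
Probability = 106028/118755 = 8156/9135.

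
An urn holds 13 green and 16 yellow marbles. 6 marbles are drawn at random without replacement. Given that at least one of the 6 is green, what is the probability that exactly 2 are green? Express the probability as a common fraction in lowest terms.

Work in counts. Selections with at least one green: C(29,6) − C(16,6) = 475020 − 8008 = 467012.
Of those, selections where exactly 2 are green: C(13,2)·C(16,4) = 78·1820 = 141960.
Conditional probability = 141960/467012 = 390/1283.

390/1283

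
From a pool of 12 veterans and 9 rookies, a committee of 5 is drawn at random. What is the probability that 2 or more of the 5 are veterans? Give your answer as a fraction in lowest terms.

297/323

Total selections: C(21,5) = 20349.
Favorable selections (2 or more veterans): C(12,2)·C(9,3) + C(12,3)·C(9,2) + C(12,4)·C(9,1) + C(12,5)·C(9,0) = 5544 + 7920 + 4455 + 792 = 18711.
Probability = 18711/20349 = 297/323.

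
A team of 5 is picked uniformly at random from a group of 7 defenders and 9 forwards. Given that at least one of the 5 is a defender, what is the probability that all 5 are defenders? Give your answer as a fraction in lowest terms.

Work in counts. Selections with at least one defender: C(16,5) − C(9,5) = 4368 − 126 = 4242.
Of those, selections where all 5 are defenders: C(7,5) = 21.
Conditional probability = 21/4242 = 1/202.

1/202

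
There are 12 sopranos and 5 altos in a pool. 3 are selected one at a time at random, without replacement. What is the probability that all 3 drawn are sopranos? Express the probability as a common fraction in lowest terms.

11/34

Multiply the conditional probabilities at each draw: 12/17 · 11/16 · 10/15 = 1320/4080 = 11/34.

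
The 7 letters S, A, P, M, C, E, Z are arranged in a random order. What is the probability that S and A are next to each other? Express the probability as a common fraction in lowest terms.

There are 7! = 5040 arrangements.
Treat S and A as a block: 6! arrangements of the blocks × 2 orders within the block = 2·720 = 1440.
Probability = 1440/5040 = 2/7.

2/7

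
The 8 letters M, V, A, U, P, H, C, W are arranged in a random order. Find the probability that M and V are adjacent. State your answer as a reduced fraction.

1/4

There are 8! = 40320 arrangements.
Treat M and V as a block: 7! arrangements of the blocks × 2 orders within the block = 2·5040 = 10080.
Probability = 10080/40320 = 1/4.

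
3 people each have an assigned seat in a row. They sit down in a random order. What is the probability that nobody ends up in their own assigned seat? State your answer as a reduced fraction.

1/3

There are 3! = 6 seatings.
By inclusion-exclusion, seatings with no fixed points: C(3,0)·3! − C(3,1)·2! + C(3,2)·1! − C(3,3)·0! = 2.
Probability = 2/6 = 1/3.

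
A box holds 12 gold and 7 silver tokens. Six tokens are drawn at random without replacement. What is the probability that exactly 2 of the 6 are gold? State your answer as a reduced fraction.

55/646

Total number of selections: C(19,6) = 27132.
Selections with exactly 2 gold: choose 2 of the 12 gold and 4 of the 7 silver, C(12,2)·C(7,4) = 66·35 = 2310.
Probability = 2310/27132 = 55/646.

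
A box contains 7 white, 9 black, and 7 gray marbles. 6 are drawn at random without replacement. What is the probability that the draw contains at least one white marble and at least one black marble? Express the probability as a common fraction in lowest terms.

4283/4807

There are C(23,6) = 100947 possible draws.
By inclusion-exclusion on the complements, draws missing all white or all black: C(16,6) + C(14,6) − C(7,6) = 8008 + 3003 − 7 = 11004.
So draws with at least one of each: 100947 − 11004 = 89943, probability 89943/100947 = 4283/4807.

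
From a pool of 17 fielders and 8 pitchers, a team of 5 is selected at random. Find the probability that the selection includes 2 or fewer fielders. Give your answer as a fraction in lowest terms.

211/1265

There are C(25,5) = 53130 ways to choose the 5.
Favorable selections (2 or fewer fielders): C(17,0)·C(8,5) + C(17,1)·C(8,4) + C(17,2)·C(8,3) = 56 + 1190 + 7616 = 8862.
Probability = 8862/53130 = 211/1265.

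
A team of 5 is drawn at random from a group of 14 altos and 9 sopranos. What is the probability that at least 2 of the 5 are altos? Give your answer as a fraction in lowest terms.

There are C(23,5) = 33649 ways to choose the 5.
Count the complement (fewer than 2 altos): C(14,0)·C(9,5) + C(14,1)·C(9,4) = 126 + 1764 = 1890.
Probability = 1 − 1890/33649 = 31759/33649 = 4537/4807.

4537/4807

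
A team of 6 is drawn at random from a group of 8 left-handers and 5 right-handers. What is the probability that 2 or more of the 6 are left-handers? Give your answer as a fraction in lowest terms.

Total selections: C(13,6) = 1716.
The complement is exactly 1 left-handers: C(8,1)·C(5,5) = 8.
Probability = 1 − 8/1716 = 1708/1716 = 427/429.

427/429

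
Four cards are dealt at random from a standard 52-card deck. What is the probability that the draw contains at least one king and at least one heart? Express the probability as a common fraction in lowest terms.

52799/270725

There are C(52,4) = 270725 possible draws.
By inclusion-exclusion on the complements, draws missing all kings or all hearts: C(48,4) + C(39,4) − C(36,4) = 194580 + 82251 − 58905 = 217926.
So draws with at least one of each: 270725 − 217926 = 52799, probability 52799/270725.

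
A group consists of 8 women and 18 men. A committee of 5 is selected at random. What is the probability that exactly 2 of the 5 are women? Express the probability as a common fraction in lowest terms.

5712/16445

The sample space is all 5-subsets of the 26: C(26,5) = 65780.
Selections with exactly 2 women: choose 2 of the 8 women and 3 of the 18 men, C(8,2)·C(18,3) = 28·816 = 22848.
Probability = 22848/65780 = 5712/16445.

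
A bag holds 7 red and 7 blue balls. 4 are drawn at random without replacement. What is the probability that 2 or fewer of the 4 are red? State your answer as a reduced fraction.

Total selections: C(14,4) = 1001.
Count the complement (more than 2 red): C(7,3)·C(7,1) + C(7,4)·C(7,0) = 245 + 35 = 280.
Probability = 1 − 280/1001 = 721/1001 = 103/143.

103/143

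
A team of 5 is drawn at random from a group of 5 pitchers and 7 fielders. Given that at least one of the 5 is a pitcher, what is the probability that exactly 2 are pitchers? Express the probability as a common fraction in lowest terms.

350/771

Work in counts. Selections with at least one pitcher: C(12,5) − C(7,5) = 792 − 21 = 771.
Of those, selections where exactly 2 are pitchers: C(5,2)·C(7,3) = 10·35 = 350.
Conditional probability = 350/771.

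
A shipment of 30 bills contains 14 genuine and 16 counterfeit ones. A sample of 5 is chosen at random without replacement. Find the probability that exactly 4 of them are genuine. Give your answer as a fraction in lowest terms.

Total number of selections: C(30,5) = 142506.
Selections with exactly 4 genuine: choose 4 of the 14 genuine and 1 of the 16 counterfeit, C(14,4)·C(16,1) = 1001·16 = 16016.
Probability = 16016/142506 = 88/783.

88/783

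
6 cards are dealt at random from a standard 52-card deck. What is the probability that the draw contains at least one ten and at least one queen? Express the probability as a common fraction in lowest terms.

718637/5089630

There are C(52,6) = 20358520 possible draws.
By inclusion-exclusion on the complements, draws missing all tens or all queens: C(48,6) + C(48,6) − C(44,6) = 12271512 + 12271512 − 7059052 = 17483972.
So draws with at least one of each: 20358520 − 17483972 = 2874548, probability 2874548/20358520 = 718637/5089630.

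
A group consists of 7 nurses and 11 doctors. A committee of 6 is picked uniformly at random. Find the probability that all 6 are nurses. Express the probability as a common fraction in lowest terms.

There are C(18,6) = 18564 possible selections.
Selections with all nurses: C(7,6) = 7.
Probability = 7/18564 = 1/2652.

1/2652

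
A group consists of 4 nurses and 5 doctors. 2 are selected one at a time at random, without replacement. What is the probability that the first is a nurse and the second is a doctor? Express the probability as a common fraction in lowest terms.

Multiply the conditional probabilities at each draw: 4/9 · 5/8 = 20/72 = 5/18.

5/18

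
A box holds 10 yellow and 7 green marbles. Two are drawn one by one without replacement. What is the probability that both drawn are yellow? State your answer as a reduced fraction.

45/136

Multiply the conditional probabilities at each draw: 10/17 · 9/16 = 90/272 = 45/136.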